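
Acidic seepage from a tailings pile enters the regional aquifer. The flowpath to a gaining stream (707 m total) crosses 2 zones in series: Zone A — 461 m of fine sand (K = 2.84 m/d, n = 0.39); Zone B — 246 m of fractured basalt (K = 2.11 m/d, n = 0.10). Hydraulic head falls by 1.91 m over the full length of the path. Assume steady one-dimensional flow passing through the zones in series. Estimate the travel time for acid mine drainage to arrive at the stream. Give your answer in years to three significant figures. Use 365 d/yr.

81.8 years

Continuity: the same q passes through each zone, so ΔH = q·Σ(L_j/K_j) — the zones act as resistances in series.
Σ(L/K) = 461/2.84 + 246/2.11 = 162.3 + 116.6 = 278.9 d
q = ΔH / Σ(L/K) = 1.91 / 278.9 = 0.006848 m/d (same in every zone)
Zone A: v = q/n = 0.006848/0.39 = 0.01756 m/d → t_A = 461/0.01756 = 26250 d
Zone B: v = q/n = 0.006848/0.10 = 0.06848 m/d → t_B = 246/0.06848 = 3592 d
Total t = 26250 + 3592 = 29850 d
   = 29850 / 365 = 81.8 yr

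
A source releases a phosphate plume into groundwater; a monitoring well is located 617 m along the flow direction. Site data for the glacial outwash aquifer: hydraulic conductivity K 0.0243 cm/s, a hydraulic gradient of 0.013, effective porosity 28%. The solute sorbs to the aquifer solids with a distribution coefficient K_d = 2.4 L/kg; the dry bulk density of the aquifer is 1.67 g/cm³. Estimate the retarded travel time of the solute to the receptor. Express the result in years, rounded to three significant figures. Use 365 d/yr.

K = 0.0243 cm/s × 864 = 21.00 m/d
Darcy flux q = K·i = 21.00 × 0.013 = 0.2729 m/d
v = Ki/n = 21.00·0.013/0.28 = 0.9748 m/d
Retardation R = 1 + ρ_b·K_d/n = 1 + 1.67×2.4/0.28 = 15.31
Contaminant velocity v_c = v/R = 0.9748/15.31 = 0.06365 m/d
t = L/v_c = 617/0.06365 = 9693 d
   = 9693/365 = 26.6 yr

26.6 years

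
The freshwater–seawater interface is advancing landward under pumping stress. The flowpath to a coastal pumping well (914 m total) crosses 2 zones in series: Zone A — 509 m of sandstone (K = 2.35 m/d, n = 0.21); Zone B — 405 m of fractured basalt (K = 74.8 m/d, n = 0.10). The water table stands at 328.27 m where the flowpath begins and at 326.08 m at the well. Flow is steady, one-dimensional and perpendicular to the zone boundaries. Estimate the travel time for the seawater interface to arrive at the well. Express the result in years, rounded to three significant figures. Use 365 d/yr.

40.9 years

Total head drop ΔH = 328.27 − 326.08 = 2.19 m
Continuity: the same q passes through each zone, so ΔH = q·Σ(L_j/K_j) — the zones act as resistances in series.
Σ(L/K) = 509/2.35 + 405/74.8 = 216.6 + 5.414 = 222.0 d
q = ΔH / Σ(L/K) = 2.19 / 222.0 = 0.009864 m/d (same in every zone)
Zone A: v = q/n = 0.009864/0.21 = 0.04697 m/d → t_A = 509/0.04697 = 10840 d
Zone B: v = q/n = 0.009864/0.10 = 0.09864 m/d → t_B = 405/0.09864 = 4106 d
Total t = 10840 + 4106 = 14940 d
   = 14940 / 365 = 40.9 yr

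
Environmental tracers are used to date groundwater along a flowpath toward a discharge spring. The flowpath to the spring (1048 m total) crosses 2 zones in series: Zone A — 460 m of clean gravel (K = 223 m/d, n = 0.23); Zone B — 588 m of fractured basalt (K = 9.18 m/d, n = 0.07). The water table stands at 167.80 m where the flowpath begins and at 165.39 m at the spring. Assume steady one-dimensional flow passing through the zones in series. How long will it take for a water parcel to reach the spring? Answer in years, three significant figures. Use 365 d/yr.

Total head drop ΔH = 167.80 − 165.39 = 2.41 m
Continuity: the same q passes through each zone, so ΔH = q·Σ(L_j/K_j) — the zones act as resistances in series.
Σ(L/K) = 460/223 + 588/9.18 = 2.063 + 64.05 = 66.12 d
q = ΔH / Σ(L/K) = 2.41 / 66.12 = 0.03645 m/d (same in every zone)
Zone A: v = q/n = 0.03645/0.23 = 0.1585 m/d → t_A = 460/0.1585 = 2902 d
Zone B: v = q/n = 0.03645/0.07 = 0.5207 m/d → t_B = 588/0.5207 = 1129 d
Total t = 2902 + 1129 = 4032 d
   = 4032 / 365 = 11.0 yr

11.0 years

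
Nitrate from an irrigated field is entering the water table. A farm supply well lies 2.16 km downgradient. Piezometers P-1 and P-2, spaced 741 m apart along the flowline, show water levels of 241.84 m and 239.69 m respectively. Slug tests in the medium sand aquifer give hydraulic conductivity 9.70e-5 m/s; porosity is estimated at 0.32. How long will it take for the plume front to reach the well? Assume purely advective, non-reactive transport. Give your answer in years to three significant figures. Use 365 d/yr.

Hydraulic gradient i = (241.84 − 239.69) / 741 = 2.15 / 741 = 0.002901
K = 9.70e-5 m/s × 86400 s/d = 8.381 m/d
Specific discharge q = 8.381 × 0.002901 = 0.02432 m/d
v = Ki/n = 8.381·0.002901/0.32 = 0.07599 m/d
L = 2.16 km = 2160 m
t = L / v = 2160 / 0.07599 = 28420 d
   = 28420 / 365 = 77.9 yr

77.9 years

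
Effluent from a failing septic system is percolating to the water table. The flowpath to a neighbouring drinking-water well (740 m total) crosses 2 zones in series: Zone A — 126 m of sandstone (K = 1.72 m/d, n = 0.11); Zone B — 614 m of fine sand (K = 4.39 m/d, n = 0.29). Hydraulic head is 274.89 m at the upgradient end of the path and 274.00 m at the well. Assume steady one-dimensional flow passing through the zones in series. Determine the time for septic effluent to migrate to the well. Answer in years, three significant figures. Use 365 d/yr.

Total head drop ΔH = 274.89 − 274.00 = 0.89 m
Continuity: the same q passes through each zone, so ΔH = q·Σ(L_j/K_j) — the zones act as resistances in series.
Σ(L/K) = 126/1.72 + 614/4.39 = 73.26 + 139.9 = 213.1 d
q = ΔH / Σ(L/K) = 0.89 / 213.1 = 0.004176 m/d (same in every zone)
Zone A: v = q/n = 0.004176/0.11 = 0.03796 m/d → t_A = 126/0.03796 = 3319 d
Zone B: v = q/n = 0.004176/0.29 = 0.01440 m/d → t_B = 614/0.01440 = 42640 d
Total t = 3319 + 42640 = 45960 d
   = 45960 / 365 = 126 yr

126 years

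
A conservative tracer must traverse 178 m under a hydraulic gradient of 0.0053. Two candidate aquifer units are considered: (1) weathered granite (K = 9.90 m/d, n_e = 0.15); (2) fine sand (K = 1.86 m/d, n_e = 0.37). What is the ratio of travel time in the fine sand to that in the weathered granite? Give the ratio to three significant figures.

Unit 1 (weathered granite): v = 9.90×0.0053/0.15 = 0.3498 m/d, t = 178/0.3498 = 508.9 d
Unit 2 (fine sand): v = 1.86×0.0053/0.37 = 0.02664 m/d, t = 178/0.02664 = 6681 d
t(fine sand) / t(weathered granite) = 6681/508.9 = 13.1

13.1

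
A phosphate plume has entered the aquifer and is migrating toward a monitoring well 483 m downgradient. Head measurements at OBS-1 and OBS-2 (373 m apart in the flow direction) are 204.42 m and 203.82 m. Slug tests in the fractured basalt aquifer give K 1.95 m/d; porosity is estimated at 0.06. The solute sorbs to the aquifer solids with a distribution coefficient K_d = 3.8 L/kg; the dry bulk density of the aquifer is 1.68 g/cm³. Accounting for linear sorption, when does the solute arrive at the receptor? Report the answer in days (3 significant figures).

992000 days

Hydraulic gradient i = (204.42 − 203.82) / 373 = 0.60 / 373 = 0.001609
Darcy flux q = K·i = 1.95 × 0.001609 = 0.003137 m/d
Average linear velocity = 0.003137 / 0.06 = 0.05228 m/d
Retardation R = 1 + ρ_b·K_d/n = 1 + 1.68×3.8/0.06 = 107.4
Contaminant velocity v_c = v/R = 0.05228/107.4 = 4.868e-4 m/d
t = L/v_c = 483/4.868e-4 = 992300 d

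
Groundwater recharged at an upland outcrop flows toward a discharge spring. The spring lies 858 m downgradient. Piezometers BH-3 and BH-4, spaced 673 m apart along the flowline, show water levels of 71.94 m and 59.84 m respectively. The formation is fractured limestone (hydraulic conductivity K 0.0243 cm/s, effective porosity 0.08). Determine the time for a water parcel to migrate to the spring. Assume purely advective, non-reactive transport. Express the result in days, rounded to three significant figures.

Hydraulic gradient i = (71.94 − 59.84) / 673 = 12.10 / 673 = 0.01798
K = 0.0243 cm/s × 864 = 21.00 m/d
q = Ki = 21.00 × 0.01798 = 0.3775 m/d
v = Ki/n = 21.00·0.01798/0.08 = 4.718 m/d
t = L / v = 858 / 4.718 = 181.8 d

182 days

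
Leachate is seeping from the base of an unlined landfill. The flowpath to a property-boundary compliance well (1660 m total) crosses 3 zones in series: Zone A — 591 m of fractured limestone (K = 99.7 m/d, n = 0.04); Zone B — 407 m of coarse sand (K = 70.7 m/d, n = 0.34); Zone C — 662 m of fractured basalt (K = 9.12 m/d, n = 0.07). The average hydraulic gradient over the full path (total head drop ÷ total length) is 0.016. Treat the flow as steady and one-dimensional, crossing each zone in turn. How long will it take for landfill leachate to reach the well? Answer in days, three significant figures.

Steady 1-D flow in series ⇒ the Darcy flux q is identical in every zone and the zone head losses add (resistances L/K in series).
Σ(L/K) = 591/99.7 + 407/70.7 + 662/9.12 = 5.928 + 5.757 + 72.59 = 84.27 d
K_eq = L_total / Σ(L/K) = 1660 / 84.27 = 19.70 m/d
q = K_eq · i = 19.70 × 0.016 = 0.3152 m/d (same in every zone)
Zone A: v = q/n = 0.3152/0.04 = 7.879 m/d → t_A = 591/7.879 = 75.01 d
Zone B: v = q/n = 0.3152/0.34 = 0.9270 m/d → t_B = 407/0.9270 = 439.1 d
Zone C: v = q/n = 0.3152/0.07 = 4.502 m/d → t_C = 662/4.502 = 147.0 d
Total t = 75.01 + 439.1 + 147.0 = 661.1 d

661 days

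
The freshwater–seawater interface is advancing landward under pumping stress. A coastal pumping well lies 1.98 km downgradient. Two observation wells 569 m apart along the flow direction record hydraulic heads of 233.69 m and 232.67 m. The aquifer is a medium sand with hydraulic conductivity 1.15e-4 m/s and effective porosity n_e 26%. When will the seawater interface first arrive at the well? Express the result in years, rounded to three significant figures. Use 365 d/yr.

Hydraulic gradient i = (233.69 − 232.67) / 569 = 1.02 / 569 = 0.001793
K = 1.15e-4 m/s × 86400 s/d = 9.936 m/d
q = Ki = 9.936 × 0.001793 = 0.01781 m/d
v = Ki/n = 9.936·0.001793/0.26 = 0.06851 m/d
L = 1.98 km = 1980 m
t = L / v = 1980 / 0.06851 = 28900 d
   = 28900 / 365 = 79.2 yr

79.2 years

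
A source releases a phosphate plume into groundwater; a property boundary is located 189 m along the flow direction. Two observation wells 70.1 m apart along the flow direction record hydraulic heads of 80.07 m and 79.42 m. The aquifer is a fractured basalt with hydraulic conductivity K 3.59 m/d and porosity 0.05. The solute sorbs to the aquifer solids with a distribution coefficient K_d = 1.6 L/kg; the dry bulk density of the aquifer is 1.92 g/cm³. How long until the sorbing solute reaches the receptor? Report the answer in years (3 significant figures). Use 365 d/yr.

Hydraulic gradient i = (80.07 − 79.42) / 70.1 = 0.65 / 70.1 = 0.009272
Darcy flux q = K·i = 3.59 × 0.009272 = 0.03329 m/d
v = Ki/n = 3.59·0.009272/0.05 = 0.6658 m/d
Retardation R = 1 + ρ_b·K_d/n = 1 + 1.92×1.6/0.05 = 62.44
Contaminant velocity v_c = v/R = 0.6658/62.44 = 0.01066 m/d
t = L/v_c = 189/0.01066 = 17730 d
   = 17730/365 = 48.6 yr

48.6 years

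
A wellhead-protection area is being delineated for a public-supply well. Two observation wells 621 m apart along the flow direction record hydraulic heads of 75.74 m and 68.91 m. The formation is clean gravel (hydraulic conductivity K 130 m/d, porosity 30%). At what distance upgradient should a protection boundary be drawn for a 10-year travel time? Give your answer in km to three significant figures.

Hydraulic gradient i = (75.74 − 68.91) / 621 = 6.83 / 621 = 0.01100
q = Ki = 130 × 0.01100 = 1.430 m/d
v = Ki/n = 130·0.01100/0.30 = 4.766 m/d
T = 10 yr × 365 = 3650 d
L = v × T = 4.766 × 3650 = 17400 m
   = 17.4 km

17.4 km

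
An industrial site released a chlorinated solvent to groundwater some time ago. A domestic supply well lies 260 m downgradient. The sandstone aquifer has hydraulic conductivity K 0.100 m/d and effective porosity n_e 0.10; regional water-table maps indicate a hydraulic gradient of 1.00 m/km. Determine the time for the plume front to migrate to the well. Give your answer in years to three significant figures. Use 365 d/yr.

712 years

q = Ki = 0.100 × 0.0010 = 1.000e-4 m/d
v_s = q/n_e = 1.000e-4/0.10 = 0.001000 m/d
t = L / v = 260 / 0.001000 = 260000 d
   = 260000 / 365 = 712 yr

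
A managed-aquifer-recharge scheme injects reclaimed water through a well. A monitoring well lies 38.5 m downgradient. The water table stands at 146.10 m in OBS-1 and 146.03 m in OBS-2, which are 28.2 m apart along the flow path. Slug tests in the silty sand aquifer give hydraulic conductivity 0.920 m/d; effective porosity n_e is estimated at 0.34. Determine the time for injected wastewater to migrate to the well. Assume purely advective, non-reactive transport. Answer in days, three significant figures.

5730 days

Hydraulic gradient i = (146.10 − 146.03) / 28.2 = 0.07 / 28.2 = 0.002482
Darcy flux q = K·i = 0.920 × 0.002482 = 0.002284 m/d
v = Ki/n = 0.920·0.002482/0.34 = 0.006717 m/d
t = L / v = 38.5 / 0.006717 = 5732 d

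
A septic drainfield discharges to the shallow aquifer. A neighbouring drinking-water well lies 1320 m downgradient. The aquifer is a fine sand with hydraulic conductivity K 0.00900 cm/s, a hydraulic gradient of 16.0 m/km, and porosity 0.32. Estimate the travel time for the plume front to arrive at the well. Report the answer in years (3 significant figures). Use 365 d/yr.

9.30 years

K = 0.00900 cm/s × 864 = 7.776 m/d
Darcy flux q = K·i = 7.776 × 0.016 = 0.1244 m/d
v_s = q/n_e = 0.1244/0.32 = 0.3888 m/d
t = L / v = 1320 / 0.3888 = 3395 d
   = 3395 / 365 = 9.30 yr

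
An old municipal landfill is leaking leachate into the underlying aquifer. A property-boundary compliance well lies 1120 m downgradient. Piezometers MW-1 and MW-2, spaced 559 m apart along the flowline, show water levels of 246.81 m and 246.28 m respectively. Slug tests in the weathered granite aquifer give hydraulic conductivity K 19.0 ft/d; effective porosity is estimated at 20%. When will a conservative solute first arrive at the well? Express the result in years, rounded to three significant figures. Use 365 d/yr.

Hydraulic gradient i = (246.81 − 246.28) / 559 = 0.53 / 559 = 9.481e-4
K = 19.0 ft/d × 0.3048 = 5.791 m/d
Darcy flux q = K·i = 5.791 × 9.481e-4 = 0.005491 m/d
v = Ki/n = 5.791·9.481e-4/0.20 = 0.02745 m/d
t = L / v = 1120 / 0.02745 = 40800 d
   = 40800 / 365 = 112 yr

112 years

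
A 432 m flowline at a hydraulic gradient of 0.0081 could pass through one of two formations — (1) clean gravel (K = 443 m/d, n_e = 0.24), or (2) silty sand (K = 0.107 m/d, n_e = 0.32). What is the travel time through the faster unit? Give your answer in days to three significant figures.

Unit 1 (clean gravel): v = 443×0.0081/0.24 = 14.95 m/d, t = 432/14.95 = 28.89 d
Unit 2 (silty sand): v = 0.107×0.0081/0.32 = 0.002708 m/d, t = 432/0.002708 = 159500 d
Faster unit: t = 28.9 d

28.9 days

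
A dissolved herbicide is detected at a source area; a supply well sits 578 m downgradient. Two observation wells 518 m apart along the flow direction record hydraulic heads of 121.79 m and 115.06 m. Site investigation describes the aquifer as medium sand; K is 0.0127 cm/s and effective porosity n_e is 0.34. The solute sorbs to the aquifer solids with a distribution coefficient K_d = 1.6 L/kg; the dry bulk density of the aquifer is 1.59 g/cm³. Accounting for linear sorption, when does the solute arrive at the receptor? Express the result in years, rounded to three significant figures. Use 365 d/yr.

32.0 years

Hydraulic gradient i = (121.79 − 115.06) / 518 = 6.73 / 518 = 0.01299
K = 0.0127 cm/s × 864 = 10.97 m/d
q = Ki = 10.97 × 0.01299 = 0.1426 m/d
Average linear velocity = 0.1426 / 0.34 = 0.4193 m/d
Retardation R = 1 + ρ_b·K_d/n = 1 + 1.59×1.6/0.34 = 8.482
Contaminant velocity v_c = v/R = 0.4193/8.482 = 0.04943 m/d
t = L/v_c = 578/0.04943 = 11690 d
   = 11690/365 = 32.0 yr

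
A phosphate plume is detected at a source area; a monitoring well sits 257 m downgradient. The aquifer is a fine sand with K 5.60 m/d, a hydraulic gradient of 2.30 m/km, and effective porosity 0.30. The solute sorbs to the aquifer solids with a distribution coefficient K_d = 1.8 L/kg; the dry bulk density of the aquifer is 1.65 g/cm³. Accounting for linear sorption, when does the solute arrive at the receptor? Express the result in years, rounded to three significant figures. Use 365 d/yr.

179 years

Darcy flux q = K·i = 5.60 × 0.0023 = 0.01288 m/d
v = Ki/n = 5.60·0.0023/0.30 = 0.04293 m/d
Retardation R = 1 + ρ_b·K_d/n = 1 + 1.65×1.8/0.30 = 10.90
Contaminant velocity v_c = v/R = 0.04293/10.90 = 0.003939 m/d
t = L/v_c = 257/0.003939 = 65250 d
   = 65250/365 = 179 yr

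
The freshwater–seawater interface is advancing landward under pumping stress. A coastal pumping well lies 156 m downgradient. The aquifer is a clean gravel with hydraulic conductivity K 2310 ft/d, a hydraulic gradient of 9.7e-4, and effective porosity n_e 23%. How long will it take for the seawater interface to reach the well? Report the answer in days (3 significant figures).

K = 2310 ft/d × 0.3048 = 704.1 m/d
q = Ki = 704.1 × 9.7e-4 = 0.6830 m/d
v = Ki/n = 704.1·9.7e-4/0.23 = 2.969 m/d
t = L / v = 156 / 2.969 = 52.54 d

52.5 days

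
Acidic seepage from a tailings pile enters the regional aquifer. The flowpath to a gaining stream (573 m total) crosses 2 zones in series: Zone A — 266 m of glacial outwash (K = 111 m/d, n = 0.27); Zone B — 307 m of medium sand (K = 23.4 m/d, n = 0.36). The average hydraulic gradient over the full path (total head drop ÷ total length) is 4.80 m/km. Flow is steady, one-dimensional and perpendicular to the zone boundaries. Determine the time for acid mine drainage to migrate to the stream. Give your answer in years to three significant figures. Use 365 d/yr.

2.82 years

For zones in series the flux q is common to all zones; the equivalent conductivity is the harmonic (thickness-weighted) mean, K_eq = L_total / Σ(L_j/K_j).
Σ(L/K) = 266/111 + 307/23.4 = 2.396 + 13.12 = 15.52 d
K_eq = L_total / Σ(L/K) = 573 / 15.52 = 36.93 m/d
q = K_eq · i = 36.93 × 0.0048 = 0.1773 m/d (same in every zone)
Zone A: v = q/n = 0.1773/0.27 = 0.6565 m/d → t_A = 266/0.6565 = 405.2 d
Zone B: v = q/n = 0.1773/0.36 = 0.4924 m/d → t_B = 307/0.4924 = 623.5 d
Total t = 405.2 + 623.5 = 1029 d
   = 1029 / 365 = 2.82 yr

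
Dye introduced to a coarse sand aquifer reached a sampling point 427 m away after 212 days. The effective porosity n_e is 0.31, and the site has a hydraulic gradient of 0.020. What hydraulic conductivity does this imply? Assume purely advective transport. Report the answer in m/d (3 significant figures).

31.2 m/d

v = L / t = 427 / 212 = 2.014 m/d
K = v · n / i = 2.014 × 0.31 / 0.020 = 31.2 m/d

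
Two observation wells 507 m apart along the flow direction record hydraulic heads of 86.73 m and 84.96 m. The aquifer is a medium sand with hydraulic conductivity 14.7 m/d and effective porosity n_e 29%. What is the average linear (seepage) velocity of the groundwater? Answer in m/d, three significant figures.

Hydraulic gradient i = (86.73 − 84.96) / 507 = 1.77 / 507 = 0.003491
Specific discharge q = 14.7 × 0.003491 = 0.05132 m/d
Average linear velocity = 0.05132 / 0.29 = 0.1770 m/d

0.177 m/d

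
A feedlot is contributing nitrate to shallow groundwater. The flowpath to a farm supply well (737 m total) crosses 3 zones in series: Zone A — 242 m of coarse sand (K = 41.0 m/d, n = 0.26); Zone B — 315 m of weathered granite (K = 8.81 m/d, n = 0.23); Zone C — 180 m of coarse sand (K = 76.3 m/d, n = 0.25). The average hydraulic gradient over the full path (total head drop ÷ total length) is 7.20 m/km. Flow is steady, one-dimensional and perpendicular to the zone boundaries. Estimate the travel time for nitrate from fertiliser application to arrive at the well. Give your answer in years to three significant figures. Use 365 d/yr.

For zones in series the flux q is common to all zones; the equivalent conductivity is the harmonic (thickness-weighted) mean, K_eq = L_total / Σ(L_j/K_j).
Σ(L/K) = 242/41.0 + 315/8.81 + 180/76.3 = 5.902 + 35.75 + 2.359 = 44.02 d
K_eq = L_total / Σ(L/K) = 737 / 44.02 = 16.74 m/d
q = K_eq · i = 16.74 × 0.0072 = 0.1206 m/d (same in every zone)
Zone A: v = q/n = 0.1206/0.26 = 0.4637 m/d → t_A = 242/0.4637 = 521.9 d
Zone B: v = q/n = 0.1206/0.23 = 0.5242 m/d → t_B = 315/0.5242 = 601.0 d
Zone C: v = q/n = 0.1206/0.25 = 0.4822 m/d → t_C = 180/0.4822 = 373.3 d
Total t = 521.9 + 601.0 + 373.3 = 1496 d
   = 1496 / 365 = 4.10 yr

4.10 years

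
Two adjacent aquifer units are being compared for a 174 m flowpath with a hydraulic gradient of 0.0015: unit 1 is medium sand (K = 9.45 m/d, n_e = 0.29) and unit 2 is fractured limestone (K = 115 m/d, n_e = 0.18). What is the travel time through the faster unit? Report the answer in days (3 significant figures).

182 days

Unit 1 (medium sand): v = 9.45×0.0015/0.29 = 0.04888 m/d, t = 174/0.04888 = 3560 d
Unit 2 (fractured limestone): v = 115×0.0015/0.18 = 0.9583 m/d, t = 174/0.9583 = 181.6 d
Faster unit: t = 182 d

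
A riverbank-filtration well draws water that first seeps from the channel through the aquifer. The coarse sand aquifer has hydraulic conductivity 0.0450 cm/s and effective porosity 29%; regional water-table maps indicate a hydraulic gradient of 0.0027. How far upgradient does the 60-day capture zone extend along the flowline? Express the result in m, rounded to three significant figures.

K = 0.0450 cm/s × 864 = 38.88 m/d
Specific discharge q = 38.88 × 0.0027 = 0.1050 m/d
v = Ki/n = 38.88·0.0027/0.29 = 0.3620 m/d
L = v × T = 0.3620 × 60 = 21.72 m

21.7 m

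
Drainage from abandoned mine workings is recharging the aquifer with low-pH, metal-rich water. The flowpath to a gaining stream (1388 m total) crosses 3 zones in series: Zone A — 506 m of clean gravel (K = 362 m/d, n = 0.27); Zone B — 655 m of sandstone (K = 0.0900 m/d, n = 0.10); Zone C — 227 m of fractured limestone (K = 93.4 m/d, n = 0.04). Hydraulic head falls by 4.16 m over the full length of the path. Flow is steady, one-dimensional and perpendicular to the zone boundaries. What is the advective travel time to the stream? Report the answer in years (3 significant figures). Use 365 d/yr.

Steady 1-D flow in series ⇒ the Darcy flux q is identical in every zone and the zone head losses add (resistances L/K in series).
Σ(L/K) = 506/362 + 655/0.0900 + 227/93.4 = 1.398 + 7278 + 2.430 = 7282 d
q = ΔH / Σ(L/K) = 4.16 / 7282 = 5.713e-4 m/d (same in every zone)
Zone A: v = q/n = 5.713e-4/0.27 = 0.002116 m/d → t_A = 506/0.002116 = 239100 d
Zone B: v = q/n = 5.713e-4/0.10 = 0.005713 m/d → t_B = 655/0.005713 = 114700 d
Zone C: v = q/n = 5.713e-4/0.04 = 0.01428 m/d → t_C = 227/0.01428 = 15890 d
Total t = 239100 + 114700 + 15890 = 369700 d
   = 369700 / 365 = 1010 yr

1010 years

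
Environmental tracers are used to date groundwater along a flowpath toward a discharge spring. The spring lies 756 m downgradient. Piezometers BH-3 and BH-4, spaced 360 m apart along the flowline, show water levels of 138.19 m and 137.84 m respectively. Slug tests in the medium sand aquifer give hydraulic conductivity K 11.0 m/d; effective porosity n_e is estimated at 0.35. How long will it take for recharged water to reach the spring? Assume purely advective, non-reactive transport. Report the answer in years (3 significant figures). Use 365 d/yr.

Hydraulic gradient i = (138.19 − 137.84) / 360 = 0.35 / 360 = 9.722e-4
Specific discharge q = 11.0 × 9.722e-4 = 0.01069 m/d
v_s = q/n_e = 0.01069/0.35 = 0.03056 m/d
t = L / v = 756 / 0.03056 = 24740 d
   = 24740 / 365 = 67.8 yr

67.8 years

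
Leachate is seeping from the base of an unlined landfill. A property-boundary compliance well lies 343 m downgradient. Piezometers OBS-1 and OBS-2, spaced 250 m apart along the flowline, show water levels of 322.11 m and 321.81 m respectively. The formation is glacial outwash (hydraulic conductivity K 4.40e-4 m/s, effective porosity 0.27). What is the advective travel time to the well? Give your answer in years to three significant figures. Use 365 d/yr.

Hydraulic gradient i = (322.11 − 321.81) / 250 = 0.30 / 250 = 0.001200
K = 4.40e-4 m/s × 86400 s/d = 38.02 m/d
Specific discharge q = 38.02 × 0.001200 = 0.04562 m/d
v_s = q/n_e = 0.04562/0.27 = 0.1690 m/d
t = L / v = 343 / 0.1690 = 2030 d
   = 2030 / 365 = 5.56 yr

5.56 years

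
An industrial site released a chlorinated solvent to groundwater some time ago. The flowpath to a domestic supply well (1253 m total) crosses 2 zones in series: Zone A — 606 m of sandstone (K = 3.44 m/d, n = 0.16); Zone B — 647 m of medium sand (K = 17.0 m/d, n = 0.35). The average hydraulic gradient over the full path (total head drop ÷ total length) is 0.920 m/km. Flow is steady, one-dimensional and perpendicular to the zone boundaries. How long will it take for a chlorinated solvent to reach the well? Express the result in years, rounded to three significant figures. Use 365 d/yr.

165 years

Steady 1-D flow in series ⇒ the Darcy flux q is identical in every zone and the zone head losses add (resistances L/K in series).
Σ(L/K) = 606/3.44 + 647/17.0 = 176.2 + 38.06 = 214.2 d
K_eq = L_total / Σ(L/K) = 1253 / 214.2 = 5.849 m/d
q = K_eq · i = 5.849 × 9.2e-4 = 0.005381 m/d (same in every zone)
Zone A: v = q/n = 0.005381/0.16 = 0.03363 m/d → t_A = 606/0.03363 = 18020 d
Zone B: v = q/n = 0.005381/0.35 = 0.01537 m/d → t_B = 647/0.01537 = 42080 d
Total t = 18020 + 42080 = 60100 d
   = 60100 / 365 = 165 yr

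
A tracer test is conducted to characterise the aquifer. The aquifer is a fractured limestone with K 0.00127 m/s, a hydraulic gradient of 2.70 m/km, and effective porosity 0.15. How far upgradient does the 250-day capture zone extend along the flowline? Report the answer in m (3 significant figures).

K = 0.00127 m/s × 86400 s/d = 109.7 m/d
Darcy flux q = K·i = 109.7 × 0.0027 = 0.2963 m/d
Seepage velocity v = q / n = 0.2963 / 0.15 = 1.975 m/d
L = v × T = 1.975 × 250 = 493.8 m

494 m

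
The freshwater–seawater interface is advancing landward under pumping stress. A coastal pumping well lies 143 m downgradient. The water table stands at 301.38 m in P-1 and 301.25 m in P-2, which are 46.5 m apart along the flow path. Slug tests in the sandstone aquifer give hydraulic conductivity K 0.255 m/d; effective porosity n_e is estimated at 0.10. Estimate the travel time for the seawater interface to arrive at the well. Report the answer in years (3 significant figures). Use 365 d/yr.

55.0 years

Hydraulic gradient i = (301.38 − 301.25) / 46.5 = 0.13 / 46.5 = 0.002796
Darcy flux q = K·i = 0.255 × 0.002796 = 7.129e-4 m/d
Seepage velocity v = q / n = 7.129e-4 / 0.10 = 0.007129 m/d
t = L / v = 143 / 0.007129 = 20060 d
   = 20060 / 365 = 55.0 yr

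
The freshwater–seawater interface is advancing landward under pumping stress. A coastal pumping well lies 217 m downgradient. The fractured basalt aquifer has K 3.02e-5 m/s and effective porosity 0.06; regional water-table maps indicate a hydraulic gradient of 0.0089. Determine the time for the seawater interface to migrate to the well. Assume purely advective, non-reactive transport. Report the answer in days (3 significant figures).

K = 3.02e-5 m/s × 86400 s/d = 2.609 m/d
q = Ki = 2.609 × 0.0089 = 0.02322 m/d
Average linear velocity = 0.02322 / 0.06 = 0.3870 m/d
t = L / v = 217 / 0.3870 = 560.7 d

561 days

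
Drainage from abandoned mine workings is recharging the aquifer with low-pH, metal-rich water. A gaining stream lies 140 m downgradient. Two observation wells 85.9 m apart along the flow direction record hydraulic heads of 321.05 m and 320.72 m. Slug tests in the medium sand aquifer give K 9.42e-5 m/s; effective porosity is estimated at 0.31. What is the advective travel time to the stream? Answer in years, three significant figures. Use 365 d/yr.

3.80 years

Hydraulic gradient i = (321.05 − 320.72) / 85.9 = 0.33 / 85.9 = 0.003842
K = 9.42e-5 m/s × 86400 s/d = 8.139 m/d
q = Ki = 8.139 × 0.003842 = 0.03127 m/d
v_s = q/n_e = 0.03127/0.31 = 0.1009 m/d
t = L / v = 140 / 0.1009 = 1388 d
   = 1388 / 365 = 3.80 yr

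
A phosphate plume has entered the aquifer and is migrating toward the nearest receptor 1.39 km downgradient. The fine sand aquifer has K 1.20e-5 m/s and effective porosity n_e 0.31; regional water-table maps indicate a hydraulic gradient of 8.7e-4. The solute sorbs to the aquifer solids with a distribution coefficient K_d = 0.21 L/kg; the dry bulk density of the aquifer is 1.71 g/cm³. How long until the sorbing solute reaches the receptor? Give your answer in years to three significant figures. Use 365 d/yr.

K = 1.20e-5 m/s × 86400 s/d = 1.037 m/d
Darcy flux q = K·i = 1.037 × 8.7e-4 = 9.020e-4 m/d
v_s = q/n_e = 9.020e-4/0.31 = 0.002910 m/d
Retardation R = 1 + ρ_b·K_d/n = 1 + 1.71×0.21/0.31 = 2.158
Contaminant velocity v_c = v/R = 0.002910/2.158 = 0.001348 m/d
L = 1.39 km = 1390 m
t = L/v_c = 1390/0.001348 = 1.031e6 d
   = 1.031e6/365 = 2820 yr

2820 years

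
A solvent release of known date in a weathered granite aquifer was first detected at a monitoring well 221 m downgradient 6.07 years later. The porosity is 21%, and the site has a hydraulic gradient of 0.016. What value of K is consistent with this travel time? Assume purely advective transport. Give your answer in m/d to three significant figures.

1.31 m/d

t = 6.07 years = 2216 d
v = L / t = 221 / 2216 = 0.09975 m/d
K = v · n / i = 0.09975 × 0.21 / 0.016 = 1.31 m/d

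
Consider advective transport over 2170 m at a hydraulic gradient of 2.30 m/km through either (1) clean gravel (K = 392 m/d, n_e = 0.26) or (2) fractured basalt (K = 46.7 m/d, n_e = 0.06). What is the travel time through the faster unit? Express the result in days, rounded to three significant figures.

626 days

Unit 1 (clean gravel): v = 392×0.0023/0.26 = 3.468 m/d, t = 2170/3.468 = 625.8 d
Unit 2 (fractured basalt): v = 46.7×0.0023/0.06 = 1.790 m/d, t = 2170/1.790 = 1212 d
Faster unit: t = 626 d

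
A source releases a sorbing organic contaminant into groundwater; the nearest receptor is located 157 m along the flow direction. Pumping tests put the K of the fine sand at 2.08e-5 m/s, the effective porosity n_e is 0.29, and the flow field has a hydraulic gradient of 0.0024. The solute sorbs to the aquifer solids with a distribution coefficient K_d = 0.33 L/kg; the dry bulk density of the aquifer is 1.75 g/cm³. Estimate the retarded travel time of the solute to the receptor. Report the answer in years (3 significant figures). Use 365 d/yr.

K = 2.08e-5 m/s × 86400 s/d = 1.797 m/d
Darcy flux q = K·i = 1.797 × 0.0024 = 0.004313 m/d
Seepage velocity v = q / n = 0.004313 / 0.29 = 0.01487 m/d
Retardation R = 1 + ρ_b·K_d/n = 1 + 1.75×0.33/0.29 = 2.991
Contaminant velocity v_c = v/R = 0.01487/2.991 = 0.004972 m/d
t = L/v_c = 157/0.004972 = 31580 d
   = 31580/365 = 86.5 yr

86.5 years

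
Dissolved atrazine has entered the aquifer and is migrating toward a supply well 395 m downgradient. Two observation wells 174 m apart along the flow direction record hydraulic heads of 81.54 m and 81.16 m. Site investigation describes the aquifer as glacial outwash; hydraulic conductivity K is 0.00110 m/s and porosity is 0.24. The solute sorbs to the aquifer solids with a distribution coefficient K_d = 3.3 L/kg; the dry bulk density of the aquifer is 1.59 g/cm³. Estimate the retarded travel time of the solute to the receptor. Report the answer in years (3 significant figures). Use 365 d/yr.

28.6 years

Hydraulic gradient i = (81.54 − 81.16) / 174 = 0.38 / 174 = 0.002184
K = 0.00110 m/s × 86400 s/d = 95.04 m/d
q = Ki = 95.04 × 0.002184 = 0.2076 m/d
Seepage velocity v = q / n = 0.2076 / 0.24 = 0.8648 m/d
Retardation R = 1 + ρ_b·K_d/n = 1 + 1.59×3.3/0.24 = 22.86
Contaminant velocity v_c = v/R = 0.8648/22.86 = 0.03783 m/d
t = L/v_c = 395/0.03783 = 10440 d
   = 10440/365 = 28.6 yr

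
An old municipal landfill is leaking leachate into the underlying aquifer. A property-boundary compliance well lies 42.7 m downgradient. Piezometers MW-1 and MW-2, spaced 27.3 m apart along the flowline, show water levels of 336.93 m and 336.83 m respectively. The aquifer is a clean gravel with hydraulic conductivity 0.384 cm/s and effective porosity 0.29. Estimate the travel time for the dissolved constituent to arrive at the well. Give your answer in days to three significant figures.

Hydraulic gradient i = (336.93 − 336.83) / 27.3 = 0.10 / 27.3 = 0.003663
K = 0.384 cm/s × 864 = 331.8 m/d
Darcy flux q = K·i = 331.8 × 0.003663 = 1.215 m/d
v_s = q/n_e = 1.215/0.29 = 4.191 m/d
t = L / v = 42.7 / 4.191 = 10.19 d

10.2 days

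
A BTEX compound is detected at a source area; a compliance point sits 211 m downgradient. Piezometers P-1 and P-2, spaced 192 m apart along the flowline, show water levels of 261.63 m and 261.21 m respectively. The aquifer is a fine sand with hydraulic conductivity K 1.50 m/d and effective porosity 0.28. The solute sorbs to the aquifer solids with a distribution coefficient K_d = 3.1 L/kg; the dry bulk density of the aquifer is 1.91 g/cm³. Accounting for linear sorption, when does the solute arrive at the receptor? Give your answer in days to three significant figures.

399000 days

Hydraulic gradient i = (261.63 − 261.21) / 192 = 0.42 / 192 = 0.002187
q = Ki = 1.50 × 0.002187 = 0.003281 m/d
Seepage velocity v = q / n = 0.003281 / 0.28 = 0.01172 m/d
Retardation R = 1 + ρ_b·K_d/n = 1 + 1.91×3.1/0.28 = 22.15
Contaminant velocity v_c = v/R = 0.01172/22.15 = 5.291e-4 m/d
t = L/v_c = 211/5.291e-4 = 398800 d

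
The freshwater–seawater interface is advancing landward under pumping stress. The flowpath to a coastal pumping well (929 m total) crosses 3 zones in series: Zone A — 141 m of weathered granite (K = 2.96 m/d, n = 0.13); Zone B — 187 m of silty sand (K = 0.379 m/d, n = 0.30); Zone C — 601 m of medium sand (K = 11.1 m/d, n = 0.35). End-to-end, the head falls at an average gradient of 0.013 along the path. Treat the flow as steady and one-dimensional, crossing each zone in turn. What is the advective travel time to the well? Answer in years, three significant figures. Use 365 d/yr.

38.5 years

Continuity: the same q passes through each zone, so ΔH = q·Σ(L_j/K_j) — the zones act as resistances in series.
Σ(L/K) = 141/2.96 + 187/0.379 + 601/11.1 = 47.64 + 493.4 + 54.14 = 595.2 d
K_eq = L_total / Σ(L/K) = 929 / 595.2 = 1.561 m/d
q = K_eq · i = 1.561 × 0.013 = 0.02029 m/d (same in every zone)
Zone A: v = q/n = 0.02029/0.13 = 0.1561 m/d → t_A = 141/0.1561 = 903.3 d
Zone B: v = q/n = 0.02029/0.30 = 0.06764 m/d → t_B = 187/0.06764 = 2765 d
Zone C: v = q/n = 0.02029/0.35 = 0.05797 m/d → t_C = 601/0.05797 = 10370 d
Total t = 903.3 + 2765 + 10370 = 14030 d
   = 14030 / 365 = 38.5 yr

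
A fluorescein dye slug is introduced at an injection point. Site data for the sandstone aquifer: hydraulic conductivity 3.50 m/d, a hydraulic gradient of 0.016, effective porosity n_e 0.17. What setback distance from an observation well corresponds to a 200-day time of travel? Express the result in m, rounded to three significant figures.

65.9 m

Darcy flux q = K·i = 3.50 × 0.016 = 0.05600 m/d
v_s = q/n_e = 0.05600/0.17 = 0.3294 m/d
L = v × T = 0.3294 × 200 = 65.88 m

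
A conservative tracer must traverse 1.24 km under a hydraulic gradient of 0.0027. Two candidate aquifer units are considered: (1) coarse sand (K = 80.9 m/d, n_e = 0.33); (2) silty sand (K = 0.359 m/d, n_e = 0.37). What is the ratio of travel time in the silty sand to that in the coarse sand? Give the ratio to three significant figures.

Unit 1 (coarse sand): v = 80.9×0.0027/0.33 = 0.6619 m/d, t = 1240/0.6619 = 1873 d
Unit 2 (silty sand): v = 0.359×0.0027/0.37 = 0.002620 m/d, t = 1240/0.002620 = 473300 d
t(silty sand) / t(coarse sand) = 473300/1873 = 253

253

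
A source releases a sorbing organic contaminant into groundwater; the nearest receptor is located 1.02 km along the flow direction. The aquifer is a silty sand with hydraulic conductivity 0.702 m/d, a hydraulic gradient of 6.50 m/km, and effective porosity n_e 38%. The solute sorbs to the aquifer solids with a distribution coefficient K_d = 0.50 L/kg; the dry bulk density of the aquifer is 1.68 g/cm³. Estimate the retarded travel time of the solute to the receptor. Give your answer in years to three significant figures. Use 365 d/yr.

Darcy flux q = K·i = 0.702 × 0.0065 = 0.004563 m/d
v = Ki/n = 0.702·0.0065/0.38 = 0.01201 m/d
Retardation R = 1 + ρ_b·K_d/n = 1 + 1.68×0.50/0.38 = 3.211
Contaminant velocity v_c = v/R = 0.01201/3.211 = 0.003740 m/d
L = 1.02 km = 1020 m
t = L/v_c = 1020/0.003740 = 272700 d
   = 272700/365 = 747 yr

747 years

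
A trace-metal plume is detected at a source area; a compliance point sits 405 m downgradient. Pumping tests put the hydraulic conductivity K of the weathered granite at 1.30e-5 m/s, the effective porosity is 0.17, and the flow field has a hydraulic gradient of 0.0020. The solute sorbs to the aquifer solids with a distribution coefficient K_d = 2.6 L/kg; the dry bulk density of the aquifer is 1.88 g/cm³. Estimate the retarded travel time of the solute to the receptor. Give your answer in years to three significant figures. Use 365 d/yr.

2500 years

K = 1.30e-5 m/s × 86400 s/d = 1.123 m/d
q = Ki = 1.123 × 0.0020 = 0.002246 m/d
Seepage velocity v = q / n = 0.002246 / 0.17 = 0.01321 m/d
Retardation R = 1 + ρ_b·K_d/n = 1 + 1.88×2.6/0.17 = 29.75
Contaminant velocity v_c = v/R = 0.01321/29.75 = 4.441e-4 m/d
t = L/v_c = 405/4.441e-4 = 911900 d
   = 911900/365 = 2500 yr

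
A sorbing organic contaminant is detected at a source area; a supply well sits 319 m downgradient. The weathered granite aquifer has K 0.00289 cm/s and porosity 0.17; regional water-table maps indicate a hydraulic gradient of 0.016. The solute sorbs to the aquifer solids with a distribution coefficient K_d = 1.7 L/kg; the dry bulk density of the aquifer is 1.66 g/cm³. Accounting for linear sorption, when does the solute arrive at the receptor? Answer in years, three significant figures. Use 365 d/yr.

K = 0.00289 cm/s × 864 = 2.497 m/d
Darcy flux q = K·i = 2.497 × 0.016 = 0.03995 m/d
Average linear velocity = 0.03995 / 0.17 = 0.2350 m/d
Retardation R = 1 + ρ_b·K_d/n = 1 + 1.66×1.7/0.17 = 17.60
Contaminant velocity v_c = v/R = 0.2350/17.60 = 0.01335 m/d
t = L/v_c = 319/0.01335 = 23890 d
   = 23890/365 = 65.5 yr

65.5 years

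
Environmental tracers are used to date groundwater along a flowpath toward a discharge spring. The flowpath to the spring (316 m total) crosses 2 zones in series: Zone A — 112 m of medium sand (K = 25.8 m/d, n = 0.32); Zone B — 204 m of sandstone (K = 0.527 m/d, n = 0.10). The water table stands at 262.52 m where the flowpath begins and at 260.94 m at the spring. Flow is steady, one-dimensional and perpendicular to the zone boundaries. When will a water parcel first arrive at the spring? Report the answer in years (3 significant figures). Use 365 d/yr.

38.2 years

Total head drop ΔH = 262.52 − 260.94 = 1.58 m
Continuity: the same q passes through each zone, so ΔH = q·Σ(L_j/K_j) — the zones act as resistances in series.
Σ(L/K) = 112/25.8 + 204/0.527 = 4.341 + 387.1 = 391.4 d
q = ΔH / Σ(L/K) = 1.58 / 391.4 = 0.004036 m/d (same in every zone)
Zone A: v = q/n = 0.004036/0.32 = 0.01261 m/d → t_A = 112/0.01261 = 8879 d
Zone B: v = q/n = 0.004036/0.10 = 0.04036 m/d → t_B = 204/0.04036 = 5054 d
Total t = 8879 + 5054 = 13930 d
   = 13930 / 365 = 38.2 yr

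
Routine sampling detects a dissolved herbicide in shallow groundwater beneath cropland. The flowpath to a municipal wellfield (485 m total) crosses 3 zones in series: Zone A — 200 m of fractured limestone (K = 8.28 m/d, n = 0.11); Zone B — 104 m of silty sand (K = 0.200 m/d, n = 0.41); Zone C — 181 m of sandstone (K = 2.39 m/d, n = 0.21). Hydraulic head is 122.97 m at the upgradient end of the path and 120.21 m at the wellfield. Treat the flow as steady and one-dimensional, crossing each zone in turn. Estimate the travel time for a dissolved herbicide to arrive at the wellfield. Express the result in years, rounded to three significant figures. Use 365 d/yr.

Total head drop ΔH = 122.97 − 120.21 = 2.76 m
Continuity: the same q passes through each zone, so ΔH = q·Σ(L_j/K_j) — the zones act as resistances in series.
Σ(L/K) = 200/8.28 + 104/0.200 + 181/2.39 = 24.15 + 520.0 + 75.73 = 619.9 d
q = ΔH / Σ(L/K) = 2.76 / 619.9 = 0.004452 m/d (same in every zone)
Zone A: v = q/n = 0.004452/0.11 = 0.04048 m/d → t_A = 200/0.04048 = 4941 d
Zone B: v = q/n = 0.004452/0.41 = 0.01086 m/d → t_B = 104/0.01086 = 9577 d
Zone C: v = q/n = 0.004452/0.21 = 0.02120 m/d → t_C = 181/0.02120 = 8537 d
Total t = 4941 + 9577 + 8537 = 23050 d
   = 23050 / 365 = 63.2 yr

63.2 years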